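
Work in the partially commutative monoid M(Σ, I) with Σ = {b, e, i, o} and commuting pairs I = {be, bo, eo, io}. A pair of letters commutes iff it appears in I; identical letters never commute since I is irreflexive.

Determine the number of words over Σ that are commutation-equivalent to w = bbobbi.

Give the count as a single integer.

#0=b has no predecessor
#1=b depends on [0:b]
#2=o has no predecessor
#3=b depends on [1:b]
#4=b depends on [3:b]
#5=i depends on [4:b]
sources: [0:b, 2:o]
N(rest) = Σ N(rest − s) over sources s of rest; N(one piece) = 1:
  size 1 → [2]=1  [5]=1
  size 2 → [2,5]=2  [4,5]=1
  size 3 → [2,4,5]=3  [3,4,5]=1
  size 4 → [1,3,4,5]=1  [2,3,4,5]=4
  first=0(b) contributes 5
  first=2(o) contributes 1
|[w]| = 6

6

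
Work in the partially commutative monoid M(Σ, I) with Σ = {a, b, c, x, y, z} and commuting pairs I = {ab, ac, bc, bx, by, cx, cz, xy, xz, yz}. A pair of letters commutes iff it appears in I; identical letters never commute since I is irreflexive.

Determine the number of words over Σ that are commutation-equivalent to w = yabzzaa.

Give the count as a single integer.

piece 0:y — minimal
piece 1:a rests on {0:y}
piece 2:b — minimal
piece 3:z rests on {1:a, 2:b}
piece 4:z rests on {3:z}
piece 5:a rests on {4:z}
piece 6:a rests on {5:a}
minimal pieces: {0:y, 2:b}
ways to finish when only these pieces remain (= sum over removing one remaining piece with nothing left below it):
  1 left: {6}→1
  2 left: {5,6}→1
  3 left: {4,5,6}→1
  4 left: {3,4,5,6}→1
  5 left: {1,3,4,5,6}→1  {2,3,4,5,6}→1
  placing 0:y first → 2 extensions
  placing 2:b first → 1 extensions
total linear extensions = 3

3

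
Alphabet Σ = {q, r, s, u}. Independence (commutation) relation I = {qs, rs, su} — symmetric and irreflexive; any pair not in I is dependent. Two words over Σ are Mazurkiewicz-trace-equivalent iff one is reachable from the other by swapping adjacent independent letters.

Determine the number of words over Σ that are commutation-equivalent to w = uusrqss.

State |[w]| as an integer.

piece 0:u — minimal
piece 1:u rests on {0:u}
piece 2:s — minimal
piece 3:r rests on {1:u}
piece 4:q rests on {3:r}
piece 5:s rests on {2:s}
piece 6:s rests on {5:s}
minimal pieces: {0:u, 2:s}
ways to finish when only these pieces remain (= sum over removing one remaining piece with nothing left below it):
  1 left: {4}→1  {6}→1
  2 left: {3,4}→1  {4,6}→2  {5,6}→1
  3 left: {1,3,4}→1  {2,5,6}→1  {3,4,6}→3  {4,5,6}→3
  4 left: {0,1,3,4}→1  {1,3,4,6}→4  {2,4,5,6}→4  {3,4,5,6}→6
  5 left: {0,1,3,4,6}→5  {1,3,4,5,6}→10  {2,3,4,5,6}→10
  placing 0:u first → 20 extensions
  placing 2:s first → 15 extensions
total linear extensions = 35

35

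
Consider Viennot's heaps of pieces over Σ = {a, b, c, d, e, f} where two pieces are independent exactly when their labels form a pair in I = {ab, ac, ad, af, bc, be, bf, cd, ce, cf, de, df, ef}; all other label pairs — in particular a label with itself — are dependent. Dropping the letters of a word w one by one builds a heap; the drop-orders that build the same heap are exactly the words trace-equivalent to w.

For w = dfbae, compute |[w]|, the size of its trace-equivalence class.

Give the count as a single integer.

30

#0=d has no predecessor
#1=f has no predecessor
#2=b depends on [0:d]
#3=a has no predecessor
#4=e depends on [3:a]
sources: [0:d, 1:f, 3:a]
N(rest) = Σ N(rest − s) over sources s of rest; N(one piece) = 1:
  size 1 → [1]=1  [2]=1  [4]=1
  size 2 → [0,2]=1  [1,2]=2  [1,4]=2  [2,4]=2  [3,4]=1
  size 3 → [0,1,2]=3  [0,2,4]=3  [1,2,4]=6  [1,3,4]=3  [2,3,4]=3
  first=0(d) contributes 12
  first=1(f) contributes 6
  first=3(a) contributes 12
|[w]| = 30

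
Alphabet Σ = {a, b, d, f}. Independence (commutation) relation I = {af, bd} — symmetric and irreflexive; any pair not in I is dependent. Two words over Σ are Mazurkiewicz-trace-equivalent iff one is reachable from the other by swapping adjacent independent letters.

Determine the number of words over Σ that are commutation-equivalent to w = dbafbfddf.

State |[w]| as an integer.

#0=d has no predecessor
#1=b has no predecessor
#2=a depends on [0:d, 1:b]
#3=f depends on [0:d, 1:b]
#4=b depends on [2:a, 3:f]
#5=f depends on [4:b]
#6=d depends on [5:f]
#7=d depends on [6:d]
#8=f depends on [7:d]
sources: [0:d, 1:b]
N(rest) = Σ N(rest − s) over sources s of rest; N(one piece) = 1:
  size 1 → [8]=1
  size 2 → [7,8]=1
  size 3 → [6,7,8]=1
  size 4 → [5,6,7,8]=1
  size 5 → [4,5,6,7,8]=1
  size 6 → [2,4,5,6,7,8]=1  [3,4,5,6,7,8]=1
  size 7 → [2,3,4,5,6,7,8]=2
  first=0(d) contributes 2
  first=1(b) contributes 2
|[w]| = 4

4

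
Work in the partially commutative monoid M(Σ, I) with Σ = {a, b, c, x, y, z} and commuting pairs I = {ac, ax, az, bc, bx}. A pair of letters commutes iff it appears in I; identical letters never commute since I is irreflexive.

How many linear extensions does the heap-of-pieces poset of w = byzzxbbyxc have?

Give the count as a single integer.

3

drop 0:b onto floor
drop 1:y onto {0:b}
drop 2:z onto {1:y}
drop 3:z onto {2:z}
drop 4:x onto {3:z}
drop 5:b onto {3:z}
drop 6:b onto {5:b}
drop 7:y onto {4:x, 6:b}
drop 8:x onto {7:y}
drop 9:c onto {8:x}
ground layer = {0:b}
drop-orders for the pieces not yet dropped (sum over which currently-grounded one goes next):
  1 to go: {9} 1
  2 to go: {8,9} 1
  3 to go: {7,8,9} 1
  4 to go: {4,7,8,9} 1  {6,7,8,9} 1
  5 to go: {4,6,7,8,9} 2  {5,6,7,8,9} 1
  6 to go: {4,5,6,7,8,9} 3
  7 to go: {3,4,5,6,7,8,9} 3
  8 to go: {2,3,4,5,6,7,8,9} 3
  if 0:b drops first: 3 orders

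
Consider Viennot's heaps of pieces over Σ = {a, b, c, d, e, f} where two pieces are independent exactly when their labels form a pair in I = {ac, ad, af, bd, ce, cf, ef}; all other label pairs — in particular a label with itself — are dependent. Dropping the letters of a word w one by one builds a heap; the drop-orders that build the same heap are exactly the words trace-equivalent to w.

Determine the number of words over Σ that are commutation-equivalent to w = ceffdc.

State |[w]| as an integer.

0(c) covers ∅
1(e) covers ∅
2(f) covers ∅
3(f) covers 2:f
4(d) covers 0:c, 1:e, 3:f
5(c) covers 4:d
floor of heap: 0:c, 1:e, 2:f
completions by unplaced set U, small U first (add the entries for U minus each lowest piece of U):
  |U|=1: {5}:1
  |U|=2: {4,5}:1
  |U|=3: {0,4,5}:1  {1,4,5}:1  {3,4,5}:1
  |U|=4: {0,1,4,5}:2  {0,3,4,5}:2  {1,3,4,5}:2  {2,3,4,5}:1
  start at 0(c): 3
  start at 1(e): 3
  start at 2(f): 6
sum over floor = 12

12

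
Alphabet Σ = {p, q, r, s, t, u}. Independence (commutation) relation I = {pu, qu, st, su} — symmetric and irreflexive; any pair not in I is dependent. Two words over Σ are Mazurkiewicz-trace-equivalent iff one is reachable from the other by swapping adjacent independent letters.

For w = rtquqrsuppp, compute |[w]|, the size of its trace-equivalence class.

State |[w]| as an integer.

drop 0:r onto floor
drop 1:t onto {0:r}
drop 2:q onto {1:t}
drop 3:u onto {1:t}
drop 4:q onto {2:q}
drop 5:r onto {3:u, 4:q}
drop 6:s onto {5:r}
drop 7:u onto {5:r}
drop 8:p onto {6:s}
drop 9:p onto {8:p}
drop 10:p onto {9:p}
ground layer = {0:r}
drop-orders for the pieces not yet dropped (sum over which currently-grounded one goes next):
  1 to go: {7} 1  {10} 1
  2 to go: {7,10} 2  {9,10} 1
  3 to go: {7,9,10} 3  {8,9,10} 1
  4 to go: {6,8,9,10} 1  {7,8,9,10} 4
  5 to go: {6,7,8,9,10} 5
  6 to go: {5,6,7,8,9,10} 5
  7 to go: {3,5,6,7,8,9,10} 5  {4,5,6,7,8,9,10} 5
  8 to go: {2,4,5,6,7,8,9,10} 5  {3,4,5,6,7,8,9,10} 10
  9 to go: {2,3,4,5,6,7,8,9,10} 15
  if 0:r drops first: 15 orders

15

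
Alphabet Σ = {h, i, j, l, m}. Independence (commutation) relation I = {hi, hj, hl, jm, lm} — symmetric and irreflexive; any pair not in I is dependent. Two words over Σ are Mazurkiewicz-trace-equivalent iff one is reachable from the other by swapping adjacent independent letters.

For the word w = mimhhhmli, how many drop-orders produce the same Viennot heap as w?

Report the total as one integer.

6

drop 0:m onto floor
drop 1:i onto {0:m}
drop 2:m onto {1:i}
drop 3:h onto {2:m}
drop 4:h onto {3:h}
drop 5:h onto {4:h}
drop 6:m onto {5:h}
drop 7:l onto {1:i}
drop 8:i onto {6:m, 7:l}
ground layer = {0:m}
drop-orders for the pieces not yet dropped (sum over which currently-grounded one goes next):
  1 to go: {8} 1
  2 to go: {6,8} 1  {7,8} 1
  3 to go: {5,6,8} 1  {6,7,8} 2
  4 to go: {4,5,6,8} 1  {5,6,7,8} 3
  5 to go: {3,4,5,6,8} 1  {4,5,6,7,8} 4
  6 to go: {2,3,4,5,6,8} 1  {3,4,5,6,7,8} 5
  7 to go: {2,3,4,5,6,7,8} 6
  if 0:m drops first: 6 orders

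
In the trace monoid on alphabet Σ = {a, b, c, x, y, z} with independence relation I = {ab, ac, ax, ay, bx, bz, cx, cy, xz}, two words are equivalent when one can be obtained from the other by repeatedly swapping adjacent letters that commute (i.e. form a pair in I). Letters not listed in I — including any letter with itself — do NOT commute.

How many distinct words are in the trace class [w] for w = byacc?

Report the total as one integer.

15

#0=b has no predecessor
#1=y depends on [0:b]
#2=a has no predecessor
#3=c depends on [0:b]
#4=c depends on [3:c]
sources: [0:b, 2:a]
N(rest) = Σ N(rest − s) over sources s of rest; N(one piece) = 1:
  size 1 → [1]=1  [2]=1  [4]=1
  size 2 → [1,2]=2  [1,4]=2  [2,4]=2  [3,4]=1
  size 3 → [1,2,4]=6  [1,3,4]=3  [2,3,4]=3
  first=0(b) contributes 12
  first=2(a) contributes 3
|[w]| = 15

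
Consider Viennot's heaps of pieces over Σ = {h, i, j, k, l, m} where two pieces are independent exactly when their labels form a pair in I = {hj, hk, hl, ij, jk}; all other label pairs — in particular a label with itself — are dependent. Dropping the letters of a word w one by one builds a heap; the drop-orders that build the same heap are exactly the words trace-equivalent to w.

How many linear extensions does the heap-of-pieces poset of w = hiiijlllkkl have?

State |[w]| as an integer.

5

0(h) covers ∅
1(i) covers 0:h
2(i) covers 1:i
3(i) covers 2:i
4(j) covers ∅
5(l) covers 3:i, 4:j
6(l) covers 5:l
7(l) covers 6:l
8(k) covers 7:l
9(k) covers 8:k
10(l) covers 9:k
floor of heap: 0:h, 4:j
completions by unplaced set U, small U first (add the entries for U minus each lowest piece of U):
  |U|=1: {10}:1
  |U|=2: {9,10}:1
  |U|=3: {8,9,10}:1
  |U|=4: {7,8,9,10}:1
  |U|=5: {6,7,8,9,10}:1
  |U|=6: {5,6,7,8,9,10}:1
  |U|=7: {3,5,6,7,8,9,10}:1  {4,5,6,7,8,9,10}:1
  |U|=8: {2,3,5,6,7,8,9,10}:1  {3,4,5,6,7,8,9,10}:2
  |U|=9: {1,2,3,5,6,7,8,9,10}:1  {2,3,4,5,6,7,8,9,10}:3
  start at 0(h): 4
  start at 4(j): 1
sum over floor = 5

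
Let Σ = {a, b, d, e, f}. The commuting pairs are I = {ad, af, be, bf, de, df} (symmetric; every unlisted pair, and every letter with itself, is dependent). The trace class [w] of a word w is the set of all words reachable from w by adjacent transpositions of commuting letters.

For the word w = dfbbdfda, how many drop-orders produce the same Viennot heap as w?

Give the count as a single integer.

84

0(d) covers ∅
1(f) covers ∅
2(b) covers 0:d
3(b) covers 2:b
4(d) covers 3:b
5(f) covers 1:f
6(d) covers 4:d
7(a) covers 3:b
floor of heap: 0:d, 1:f
completions by unplaced set U, small U first (add the entries for U minus each lowest piece of U):
  |U|=1: {5}:1  {6}:1  {7}:1
  |U|=2: {1,5}:1  {4,6}:1  {5,6}:2  {5,7}:2  {6,7}:2
  |U|=3: {1,5,6}:3  {1,5,7}:3  {4,5,6}:3  {4,6,7}:3  {5,6,7}:6
  |U|=4: {1,4,5,6}:6  {1,5,6,7}:12  {3,4,6,7}:3  {4,5,6,7}:12
  |U|=5: {1,4,5,6,7}:30  {2,3,4,6,7}:3  {3,4,5,6,7}:15
  |U|=6: {0,2,3,4,6,7}:3  {1,3,4,5,6,7}:45  {2,3,4,5,6,7}:18
  start at 0(d): 63
  start at 1(f): 21
sum over floor = 84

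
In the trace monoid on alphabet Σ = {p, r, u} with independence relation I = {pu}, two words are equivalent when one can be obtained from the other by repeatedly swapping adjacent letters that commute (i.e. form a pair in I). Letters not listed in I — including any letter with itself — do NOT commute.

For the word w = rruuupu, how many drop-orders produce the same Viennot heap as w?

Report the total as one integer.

piece 0:r — minimal
piece 1:r rests on {0:r}
piece 2:u rests on {1:r}
piece 3:u rests on {2:u}
piece 4:u rests on {3:u}
piece 5:p rests on {1:r}
piece 6:u rests on {4:u}
minimal pieces: {0:r}
ways to finish when only these pieces remain (= sum over removing one remaining piece with nothing left below it):
  1 left: {5}→1  {6}→1
  2 left: {4,6}→1  {5,6}→2
  3 left: {3,4,6}→1  {4,5,6}→3
  4 left: {2,3,4,6}→1  {3,4,5,6}→4
  5 left: {2,3,4,5,6}→5
  placing 0:r first → 5 extensions

5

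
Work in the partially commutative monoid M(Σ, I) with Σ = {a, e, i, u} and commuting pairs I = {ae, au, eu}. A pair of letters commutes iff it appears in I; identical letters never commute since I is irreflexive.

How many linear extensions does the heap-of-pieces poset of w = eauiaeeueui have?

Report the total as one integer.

drop 0:e onto floor
drop 1:a onto floor
drop 2:u onto floor
drop 3:i onto {0:e, 1:a, 2:u}
drop 4:a onto {3:i}
drop 5:e onto {3:i}
drop 6:e onto {5:e}
drop 7:u onto {3:i}
drop 8:e onto {6:e}
drop 9:u onto {7:u}
drop 10:i onto {4:a, 8:e, 9:u}
ground layer = {0:e, 1:a, 2:u}
drop-orders for the pieces not yet dropped (sum over which currently-grounded one goes next):
  1 to go: {10} 1
  2 to go: {4,10} 1  {8,10} 1  {9,10} 1
  3 to go: {4,8,10} 2  {4,9,10} 2  {6,8,10} 1  {7,9,10} 1  {8,9,10} 2
  4 to go: {4,6,8,10} 3  {4,7,9,10} 3  {4,8,9,10} 6  {5,6,8,10} 1  {6,8,9,10} 3  {7,8,9,10} 3
  5 to go: {4,5,6,8,10} 4  {4,6,8,9,10} 12  {4,7,8,9,10} 12  {5,6,8,9,10} 4  {6,7,8,9,10} 6
  6 to go: {4,5,6,8,9,10} 20  {4,6,7,8,9,10} 30  {5,6,7,8,9,10} 10
  7 to go: {4,5,6,7,8,9,10} 60
  8 to go: {3,4,5,6,7,8,9,10} 60
  9 to go: {0,3,4,5,6,7,8,9,10} 60  {1,3,4,5,6,7,8,9,10} 60  {2,3,4,5,6,7,8,9,10} 60
  if 0:e drops first: 120 orders
  if 1:a drops first: 120 orders
  if 2:u drops first: 120 orders
heap linearizations: 360

360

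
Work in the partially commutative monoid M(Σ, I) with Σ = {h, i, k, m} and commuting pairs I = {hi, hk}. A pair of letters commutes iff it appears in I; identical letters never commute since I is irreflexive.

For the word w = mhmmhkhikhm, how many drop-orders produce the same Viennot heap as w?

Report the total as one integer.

20

#0=m has no predecessor
#1=h depends on [0:m]
#2=m depends on [1:h]
#3=m depends on [2:m]
#4=h depends on [3:m]
#5=k depends on [3:m]
#6=h depends on [4:h]
#7=i depends on [5:k]
#8=k depends on [7:i]
#9=h depends on [6:h]
#10=m depends on [8:k, 9:h]
sources: [0:m]
N(rest) = Σ N(rest − s) over sources s of rest; N(one piece) = 1:
  size 1 → [10]=1
  size 2 → [8,10]=1  [9,10]=1
  size 3 → [6,9,10]=1  [7,8,10]=1  [8,9,10]=2
  size 4 → [4,6,9,10]=1  [5,7,8,10]=1  [6,8,9,10]=3  [7,8,9,10]=3
  size 5 → [4,6,8,9,10]=4  [5,7,8,9,10]=4  [6,7,8,9,10]=6
  size 6 → [4,6,7,8,9,10]=10  [5,6,7,8,9,10]=10
  size 7 → [4,5,6,7,8,9,10]=20
  size 8 → [3,4,5,6,7,8,9,10]=20
  size 9 → [2,3,4,5,6,7,8,9,10]=20
  first=0(m) contributes 20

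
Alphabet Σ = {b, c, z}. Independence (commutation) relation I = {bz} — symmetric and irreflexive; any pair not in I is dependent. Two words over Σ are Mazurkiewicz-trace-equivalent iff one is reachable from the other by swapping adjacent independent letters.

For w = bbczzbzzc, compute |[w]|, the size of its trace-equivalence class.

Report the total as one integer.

#0=b has no predecessor
#1=b depends on [0:b]
#2=c depends on [1:b]
#3=z depends on [2:c]
#4=z depends on [3:z]
#5=b depends on [2:c]
#6=z depends on [4:z]
#7=z depends on [6:z]
#8=c depends on [5:b, 7:z]
sources: [0:b]
N(rest) = Σ N(rest − s) over sources s of rest; N(one piece) = 1:
  size 1 → [8]=1
  size 2 → [5,8]=1  [7,8]=1
  size 3 → [5,7,8]=2  [6,7,8]=1
  size 4 → [4,6,7,8]=1  [5,6,7,8]=3
  size 5 → [3,4,6,7,8]=1  [4,5,6,7,8]=4
  size 6 → [3,4,5,6,7,8]=5
  size 7 → [2,3,4,5,6,7,8]=5
  first=0(b) contributes 5

5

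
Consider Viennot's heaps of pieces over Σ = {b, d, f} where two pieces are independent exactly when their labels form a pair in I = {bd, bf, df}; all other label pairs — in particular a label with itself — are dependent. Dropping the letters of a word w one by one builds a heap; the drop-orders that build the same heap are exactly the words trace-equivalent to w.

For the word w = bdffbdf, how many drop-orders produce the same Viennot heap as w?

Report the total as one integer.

drop 0:b onto floor
drop 1:d onto floor
drop 2:f onto floor
drop 3:f onto {2:f}
drop 4:b onto {0:b}
drop 5:d onto {1:d}
drop 6:f onto {3:f}
ground layer = {0:b, 1:d, 2:f}
drop-orders for the pieces not yet dropped (sum over which currently-grounded one goes next):
  1 to go: {4} 1  {5} 1  {6} 1
  2 to go: {0,4} 1  {1,5} 1  {3,6} 1  {4,5} 2  {4,6} 2  {5,6} 2
  3 to go: {0,4,5} 3  {0,4,6} 3  {1,4,5} 3  {1,5,6} 3  {2,3,6} 1  {3,4,6} 3  {3,5,6} 3  {4,5,6} 6
  4 to go: {0,1,4,5} 6  {0,3,4,6} 6  {0,4,5,6} 12  {1,3,5,6} 6  {1,4,5,6} 12  {2,3,4,6} 4  {2,3,5,6} 4  {3,4,5,6} 12
  5 to go: {0,1,4,5,6} 30  {0,2,3,4,6} 10  {0,3,4,5,6} 30  {1,2,3,5,6} 10  {1,3,4,5,6} 30  {2,3,4,5,6} 20
  if 0:b drops first: 60 orders
  if 1:d drops first: 60 orders
  if 2:f drops first: 90 orders
heap linearizations: 210

210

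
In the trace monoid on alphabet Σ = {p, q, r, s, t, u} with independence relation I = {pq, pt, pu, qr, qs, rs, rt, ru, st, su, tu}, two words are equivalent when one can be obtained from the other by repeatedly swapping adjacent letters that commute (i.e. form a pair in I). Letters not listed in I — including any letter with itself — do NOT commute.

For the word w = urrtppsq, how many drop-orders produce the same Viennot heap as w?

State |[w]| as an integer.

drop 0:u onto floor
drop 1:r onto floor
drop 2:r onto {1:r}
drop 3:t onto floor
drop 4:p onto {2:r}
drop 5:p onto {4:p}
drop 6:s onto {5:p}
drop 7:q onto {0:u, 3:t}
ground layer = {0:u, 1:r, 3:t}
drop-orders for the pieces not yet dropped (sum over which currently-grounded one goes next):
  1 to go: {6} 1  {7} 1
  2 to go: {0,7} 1  {3,7} 1  {5,6} 1  {6,7} 2
  3 to go: {0,3,7} 2  {0,6,7} 3  {3,6,7} 3  {4,5,6} 1  {5,6,7} 3
  4 to go: {0,3,6,7} 8  {0,5,6,7} 6  {2,4,5,6} 1  {3,5,6,7} 6  {4,5,6,7} 4
  5 to go: {0,3,5,6,7} 20  {0,4,5,6,7} 10  {1,2,4,5,6} 1  {2,4,5,6,7} 5  {3,4,5,6,7} 10
  6 to go: {0,2,4,5,6,7} 15  {0,3,4,5,6,7} 40  {1,2,4,5,6,7} 6  {2,3,4,5,6,7} 15
  if 0:u drops first: 21 orders
  if 1:r drops first: 70 orders
  if 3:t drops first: 21 orders
heap linearizations: 112

112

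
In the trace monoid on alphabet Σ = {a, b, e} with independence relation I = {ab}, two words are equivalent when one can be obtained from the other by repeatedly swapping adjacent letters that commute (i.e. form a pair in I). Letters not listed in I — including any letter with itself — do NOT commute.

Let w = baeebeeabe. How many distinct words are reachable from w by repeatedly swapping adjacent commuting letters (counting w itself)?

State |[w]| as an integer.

#0=b has no predecessor
#1=a has no predecessor
#2=e depends on [0:b, 1:a]
#3=e depends on [2:e]
#4=b depends on [3:e]
#5=e depends on [4:b]
#6=e depends on [5:e]
#7=a depends on [6:e]
#8=b depends on [6:e]
#9=e depends on [7:a, 8:b]
sources: [0:b, 1:a]
N(rest) = Σ N(rest − s) over sources s of rest; N(one piece) = 1:
  size 1 → [9]=1
  size 2 → [7,9]=1  [8,9]=1
  size 3 → [7,8,9]=2
  size 4 → [6,7,8,9]=2
  size 5 → [5,6,7,8,9]=2
  size 6 → [4,5,6,7,8,9]=2
  size 7 → [3,4,5,6,7,8,9]=2
  size 8 → [2,3,4,5,6,7,8,9]=2
  first=0(b) contributes 2
  first=1(a) contributes 2
|[w]| = 4

4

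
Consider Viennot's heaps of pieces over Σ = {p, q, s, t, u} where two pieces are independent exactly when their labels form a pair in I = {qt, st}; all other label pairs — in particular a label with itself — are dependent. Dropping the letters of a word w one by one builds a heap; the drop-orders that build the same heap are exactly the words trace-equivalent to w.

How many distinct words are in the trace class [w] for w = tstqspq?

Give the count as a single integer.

drop 0:t onto floor
drop 1:s onto floor
drop 2:t onto {0:t}
drop 3:q onto {1:s}
drop 4:s onto {3:q}
drop 5:p onto {2:t, 4:s}
drop 6:q onto {5:p}
ground layer = {0:t, 1:s}
drop-orders for the pieces not yet dropped (sum over which currently-grounded one goes next):
  1 to go: {6} 1
  2 to go: {5,6} 1
  3 to go: {2,5,6} 1  {4,5,6} 1
  4 to go: {0,2,5,6} 1  {2,4,5,6} 2  {3,4,5,6} 1
  5 to go: {0,2,4,5,6} 3  {1,3,4,5,6} 1  {2,3,4,5,6} 3
  if 0:t drops first: 4 orders
  if 1:s drops first: 6 orders
heap linearizations: 10

10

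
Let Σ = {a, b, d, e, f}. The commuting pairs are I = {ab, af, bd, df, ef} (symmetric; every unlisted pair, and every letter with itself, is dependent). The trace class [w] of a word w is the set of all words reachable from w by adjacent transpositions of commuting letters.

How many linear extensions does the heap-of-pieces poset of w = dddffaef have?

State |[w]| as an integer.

56

piece 0:d — minimal
piece 1:d rests on {0:d}
piece 2:d rests on {1:d}
piece 3:f — minimal
piece 4:f rests on {3:f}
piece 5:a rests on {2:d}
piece 6:e rests on {5:a}
piece 7:f rests on {4:f}
minimal pieces: {0:d, 3:f}
ways to finish when only these pieces remain (= sum over removing one remaining piece with nothing left below it):
  1 left: {6}→1  {7}→1
  2 left: {4,7}→1  {5,6}→1  {6,7}→2
  3 left: {2,5,6}→1  {3,4,7}→1  {4,6,7}→3  {5,6,7}→3
  4 left: {1,2,5,6}→1  {2,5,6,7}→4  {3,4,6,7}→4  {4,5,6,7}→6
  5 left: {0,1,2,5,6}→1  {1,2,5,6,7}→5  {2,4,5,6,7}→10  {3,4,5,6,7}→10
  6 left: {0,1,2,5,6,7}→6  {1,2,4,5,6,7}→15  {2,3,4,5,6,7}→20
  placing 0:d first → 35 extensions
  placing 3:f first → 21 extensions
total linear extensions = 56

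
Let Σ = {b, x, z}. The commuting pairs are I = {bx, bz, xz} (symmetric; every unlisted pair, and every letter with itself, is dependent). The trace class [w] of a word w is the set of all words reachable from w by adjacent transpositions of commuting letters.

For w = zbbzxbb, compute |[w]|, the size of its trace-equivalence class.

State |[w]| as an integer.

105

drop 0:z onto floor
drop 1:b onto floor
drop 2:b onto {1:b}
drop 3:z onto {0:z}
drop 4:x onto floor
drop 5:b onto {2:b}
drop 6:b onto {5:b}
ground layer = {0:z, 1:b, 4:x}
drop-orders for the pieces not yet dropped (sum over which currently-grounded one goes next):
  1 to go: {3} 1  {4} 1  {6} 1
  2 to go: {0,3} 1  {3,4} 2  {3,6} 2  {4,6} 2  {5,6} 1
  3 to go: {0,3,4} 3  {0,3,6} 3  {2,5,6} 1  {3,4,6} 6  {3,5,6} 3  {4,5,6} 3
  4 to go: {0,3,4,6} 12  {0,3,5,6} 6  {1,2,5,6} 1  {2,3,5,6} 4  {2,4,5,6} 4  {3,4,5,6} 12
  5 to go: {0,2,3,5,6} 10  {0,3,4,5,6} 30  {1,2,3,5,6} 5  {1,2,4,5,6} 5  {2,3,4,5,6} 20
  if 0:z drops first: 30 orders
  if 1:b drops first: 60 orders
  if 4:x drops first: 15 orders
heap linearizations: 105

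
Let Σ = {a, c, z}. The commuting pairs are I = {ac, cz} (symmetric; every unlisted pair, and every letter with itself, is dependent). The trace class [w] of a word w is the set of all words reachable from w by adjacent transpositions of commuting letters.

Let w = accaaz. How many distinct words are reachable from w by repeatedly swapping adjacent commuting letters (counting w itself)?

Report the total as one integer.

drop 0:a onto floor
drop 1:c onto floor
drop 2:c onto {1:c}
drop 3:a onto {0:a}
drop 4:a onto {3:a}
drop 5:z onto {4:a}
ground layer = {0:a, 1:c}
drop-orders for the pieces not yet dropped (sum over which currently-grounded one goes next):
  1 to go: {2} 1  {5} 1
  2 to go: {1,2} 1  {2,5} 2  {4,5} 1
  3 to go: {1,2,5} 3  {2,4,5} 3  {3,4,5} 1
  4 to go: {0,3,4,5} 1  {1,2,4,5} 6  {2,3,4,5} 4
  if 0:a drops first: 10 orders
  if 1:c drops first: 5 orders
heap linearizations: 15

15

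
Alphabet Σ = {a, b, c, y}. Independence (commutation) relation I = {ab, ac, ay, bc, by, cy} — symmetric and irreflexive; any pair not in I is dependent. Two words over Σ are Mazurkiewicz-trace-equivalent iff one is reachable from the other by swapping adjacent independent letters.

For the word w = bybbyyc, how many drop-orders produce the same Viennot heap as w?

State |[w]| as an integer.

140

piece 0:b — minimal
piece 1:y — minimal
piece 2:b rests on {0:b}
piece 3:b rests on {2:b}
piece 4:y rests on {1:y}
piece 5:y rests on {4:y}
piece 6:c — minimal
minimal pieces: {0:b, 1:y, 6:c}
ways to finish when only these pieces remain (= sum over removing one remaining piece with nothing left below it):
  1 left: {3}→1  {5}→1  {6}→1
  2 left: {2,3}→1  {3,5}→2  {3,6}→2  {4,5}→1  {5,6}→2
  3 left: {0,2,3}→1  {1,4,5}→1  {2,3,5}→3  {2,3,6}→3  {3,4,5}→3  {3,5,6}→6  {4,5,6}→3
  4 left: {0,2,3,5}→4  {0,2,3,6}→4  {1,3,4,5}→4  {1,4,5,6}→4  {2,3,4,5}→6  {2,3,5,6}→12  {3,4,5,6}→12
  5 left: {0,2,3,4,5}→10  {0,2,3,5,6}→20  {1,2,3,4,5}→10  {1,3,4,5,6}→20  {2,3,4,5,6}→30
  placing 0:b first → 60 extensions
  placing 1:y first → 60 extensions
  placing 6:c first → 20 extensions
total linear extensions = 140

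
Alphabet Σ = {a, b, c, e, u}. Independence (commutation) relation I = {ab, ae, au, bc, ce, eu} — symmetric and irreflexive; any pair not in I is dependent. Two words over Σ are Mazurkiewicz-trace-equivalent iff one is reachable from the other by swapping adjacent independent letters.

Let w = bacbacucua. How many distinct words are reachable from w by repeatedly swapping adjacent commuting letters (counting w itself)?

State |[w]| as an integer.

drop 0:b onto floor
drop 1:a onto floor
drop 2:c onto {1:a}
drop 3:b onto {0:b}
drop 4:a onto {2:c}
drop 5:c onto {4:a}
drop 6:u onto {3:b, 5:c}
drop 7:c onto {6:u}
drop 8:u onto {7:c}
drop 9:a onto {7:c}
ground layer = {0:b, 1:a}
drop-orders for the pieces not yet dropped (sum over which currently-grounded one goes next):
  1 to go: {8} 1  {9} 1
  2 to go: {8,9} 2
  3 to go: {7,8,9} 2
  4 to go: {6,7,8,9} 2
  5 to go: {3,6,7,8,9} 2  {5,6,7,8,9} 2
  6 to go: {0,3,6,7,8,9} 2  {3,5,6,7,8,9} 4  {4,5,6,7,8,9} 2
  7 to go: {0,3,5,6,7,8,9} 6  {2,4,5,6,7,8,9} 2  {3,4,5,6,7,8,9} 6
  8 to go: {0,3,4,5,6,7,8,9} 12  {1,2,4,5,6,7,8,9} 2  {2,3,4,5,6,7,8,9} 8
  if 0:b drops first: 10 orders
  if 1:a drops first: 20 orders
heap linearizations: 30

30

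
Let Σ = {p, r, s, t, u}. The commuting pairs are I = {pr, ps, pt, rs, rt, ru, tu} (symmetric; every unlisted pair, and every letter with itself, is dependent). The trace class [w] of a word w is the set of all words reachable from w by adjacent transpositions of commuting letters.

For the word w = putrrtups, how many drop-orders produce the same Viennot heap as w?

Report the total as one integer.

900

0(p) covers ∅
1(u) covers 0:p
2(t) covers ∅
3(r) covers ∅
4(r) covers 3:r
5(t) covers 2:t
6(u) covers 1:u
7(p) covers 6:u
8(s) covers 5:t, 6:u
floor of heap: 0:p, 2:t, 3:r
completions by unplaced set U, small U first (add the entries for U minus each lowest piece of U):
  |U|=1: {4}:1  {7}:1  {8}:1
  |U|=2: {3,4}:1  {4,7}:2  {4,8}:2  {5,8}:1  {7,8}:2
  |U|=3: {2,5,8}:1  {3,4,7}:3  {3,4,8}:3  {4,5,8}:3  {4,7,8}:6  {5,7,8}:3  {6,7,8}:2
  |U|=4: {1,6,7,8}:2  {2,4,5,8}:4  {2,5,7,8}:4  {3,4,5,8}:6  {3,4,7,8}:12  {4,5,7,8}:12  {4,6,7,8}:8  {5,6,7,8}:5
  |U|=5: {0,1,6,7,8}:2  {1,4,6,7,8}:10  {1,5,6,7,8}:7  {2,3,4,5,8}:10  {2,4,5,7,8}:20  {2,5,6,7,8}:9  {3,4,5,7,8}:30  {3,4,6,7,8}:20  {4,5,6,7,8}:25
  |U|=6: {0,1,4,6,7,8}:12  {0,1,5,6,7,8}:9  {1,2,5,6,7,8}:16  {1,3,4,6,7,8}:30  {1,4,5,6,7,8}:42  {2,3,4,5,7,8}:60  {2,4,5,6,7,8}:54  {3,4,5,6,7,8}:75
  |U|=7: {0,1,2,5,6,7,8}:25  {0,1,3,4,6,7,8}:42  {0,1,4,5,6,7,8}:63  {1,2,4,5,6,7,8}:112  {1,3,4,5,6,7,8}:147  {2,3,4,5,6,7,8}:189
  start at 0(p): 448
  start at 2(t): 252
  start at 3(r): 200
sum over floor = 900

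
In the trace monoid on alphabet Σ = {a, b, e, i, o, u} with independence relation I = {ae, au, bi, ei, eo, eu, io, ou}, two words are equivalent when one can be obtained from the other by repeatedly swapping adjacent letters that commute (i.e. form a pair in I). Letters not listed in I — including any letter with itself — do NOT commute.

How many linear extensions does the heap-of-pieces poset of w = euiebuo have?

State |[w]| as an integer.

21

0(e) covers ∅
1(u) covers ∅
2(i) covers 1:u
3(e) covers 0:e
4(b) covers 1:u, 3:e
5(u) covers 2:i, 4:b
6(o) covers 4:b
floor of heap: 0:e, 1:u
completions by unplaced set U, small U first (add the entries for U minus each lowest piece of U):
  |U|=1: {5}:1  {6}:1
  |U|=2: {2,5}:1  {5,6}:2
  |U|=3: {2,5,6}:3  {4,5,6}:2
  |U|=4: {2,4,5,6}:5  {3,4,5,6}:2
  |U|=5: {0,3,4,5,6}:2  {1,2,4,5,6}:5  {2,3,4,5,6}:7
  start at 0(e): 12
  start at 1(u): 9
sum over floor = 21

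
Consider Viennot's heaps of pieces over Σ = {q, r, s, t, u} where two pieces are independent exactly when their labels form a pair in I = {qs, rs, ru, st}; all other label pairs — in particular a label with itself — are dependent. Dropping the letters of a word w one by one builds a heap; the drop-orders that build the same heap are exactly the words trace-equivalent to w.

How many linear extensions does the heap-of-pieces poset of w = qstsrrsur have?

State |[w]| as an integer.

0(q) covers ∅
1(s) covers ∅
2(t) covers 0:q
3(s) covers 1:s
4(r) covers 2:t
5(r) covers 4:r
6(s) covers 3:s
7(u) covers 2:t, 6:s
8(r) covers 5:r
floor of heap: 0:q, 1:s
completions by unplaced set U, small U first (add the entries for U minus each lowest piece of U):
  |U|=1: {7}:1  {8}:1
  |U|=2: {5,8}:1  {6,7}:1  {7,8}:2
  |U|=3: {3,6,7}:1  {4,5,8}:1  {5,7,8}:3  {6,7,8}:3
  |U|=4: {1,3,6,7}:1  {3,6,7,8}:4  {4,5,7,8}:4  {5,6,7,8}:6
  |U|=5: {1,3,6,7,8}:5  {2,4,5,7,8}:4  {3,5,6,7,8}:10  {4,5,6,7,8}:10
  |U|=6: {0,2,4,5,7,8}:4  {1,3,5,6,7,8}:15  {2,4,5,6,7,8}:14  {3,4,5,6,7,8}:20
  |U|=7: {0,2,4,5,6,7,8}:18  {1,3,4,5,6,7,8}:35  {2,3,4,5,6,7,8}:34
  start at 0(q): 69
  start at 1(s): 52
sum over floor = 121

121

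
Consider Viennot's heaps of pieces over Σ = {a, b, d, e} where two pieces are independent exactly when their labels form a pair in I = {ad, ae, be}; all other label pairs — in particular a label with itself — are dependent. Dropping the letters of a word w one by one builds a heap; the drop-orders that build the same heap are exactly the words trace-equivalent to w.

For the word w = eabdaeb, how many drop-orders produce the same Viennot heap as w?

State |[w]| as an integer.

17

#0=e has no predecessor
#1=a has no predecessor
#2=b depends on [1:a]
#3=d depends on [0:e, 2:b]
#4=a depends on [2:b]
#5=e depends on [3:d]
#6=b depends on [3:d, 4:a]
sources: [0:e, 1:a]
N(rest) = Σ N(rest − s) over sources s of rest; N(one piece) = 1:
  size 1 → [5]=1  [6]=1
  size 2 → [4,6]=1  [5,6]=2
  size 3 → [3,5,6]=2  [4,5,6]=3
  size 4 → [0,3,5,6]=2  [3,4,5,6]=5
  size 5 → [0,3,4,5,6]=7  [2,3,4,5,6]=5
  first=0(e) contributes 5
  first=1(a) contributes 12
|[w]| = 17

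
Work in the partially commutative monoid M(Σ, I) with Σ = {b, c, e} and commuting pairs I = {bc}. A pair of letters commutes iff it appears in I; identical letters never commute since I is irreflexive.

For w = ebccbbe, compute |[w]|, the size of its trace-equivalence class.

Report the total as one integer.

drop 0:e onto floor
drop 1:b onto {0:e}
drop 2:c onto {0:e}
drop 3:c onto {2:c}
drop 4:b onto {1:b}
drop 5:b onto {4:b}
drop 6:e onto {3:c, 5:b}
ground layer = {0:e}
drop-orders for the pieces not yet dropped (sum over which currently-grounded one goes next):
  1 to go: {6} 1
  2 to go: {3,6} 1  {5,6} 1
  3 to go: {2,3,6} 1  {3,5,6} 2  {4,5,6} 1
  4 to go: {1,4,5,6} 1  {2,3,5,6} 3  {3,4,5,6} 3
  5 to go: {1,3,4,5,6} 4  {2,3,4,5,6} 6
  if 0:e drops first: 10 orders

10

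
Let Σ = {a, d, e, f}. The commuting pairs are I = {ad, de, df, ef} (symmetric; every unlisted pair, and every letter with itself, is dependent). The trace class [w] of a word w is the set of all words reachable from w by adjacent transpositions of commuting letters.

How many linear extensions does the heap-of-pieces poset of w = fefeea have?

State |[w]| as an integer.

10

drop 0:f onto floor
drop 1:e onto floor
drop 2:f onto {0:f}
drop 3:e onto {1:e}
drop 4:e onto {3:e}
drop 5:a onto {2:f, 4:e}
ground layer = {0:f, 1:e}
drop-orders for the pieces not yet dropped (sum over which currently-grounded one goes next):
  1 to go: {5} 1
  2 to go: {2,5} 1  {4,5} 1
  3 to go: {0,2,5} 1  {2,4,5} 2  {3,4,5} 1
  4 to go: {0,2,4,5} 3  {1,3,4,5} 1  {2,3,4,5} 3
  if 0:f drops first: 4 orders
  if 1:e drops first: 6 orders
heap linearizations: 10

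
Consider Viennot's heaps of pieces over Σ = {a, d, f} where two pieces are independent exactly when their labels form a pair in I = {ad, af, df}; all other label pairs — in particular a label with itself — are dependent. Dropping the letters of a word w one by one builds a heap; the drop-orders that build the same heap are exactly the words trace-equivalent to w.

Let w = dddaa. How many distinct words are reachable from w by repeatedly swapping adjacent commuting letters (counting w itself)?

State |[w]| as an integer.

10

#0=d has no predecessor
#1=d depends on [0:d]
#2=d depends on [1:d]
#3=a has no predecessor
#4=a depends on [3:a]
sources: [0:d, 3:a]
N(rest) = Σ N(rest − s) over sources s of rest; N(one piece) = 1:
  size 1 → [2]=1  [4]=1
  size 2 → [1,2]=1  [2,4]=2  [3,4]=1
  size 3 → [0,1,2]=1  [1,2,4]=3  [2,3,4]=3
  first=0(d) contributes 6
  first=3(a) contributes 4
|[w]| = 10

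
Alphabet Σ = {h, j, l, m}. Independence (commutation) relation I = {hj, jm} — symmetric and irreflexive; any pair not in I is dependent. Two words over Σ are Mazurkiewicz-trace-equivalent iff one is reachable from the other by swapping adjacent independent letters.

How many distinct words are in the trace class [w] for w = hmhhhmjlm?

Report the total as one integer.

7

#0=h has no predecessor
#1=m depends on [0:h]
#2=h depends on [1:m]
#3=h depends on [2:h]
#4=h depends on [3:h]
#5=m depends on [4:h]
#6=j has no predecessor
#7=l depends on [5:m, 6:j]
#8=m depends on [7:l]
sources: [0:h, 6:j]
N(rest) = Σ N(rest − s) over sources s of rest; N(one piece) = 1:
  size 1 → [8]=1
  size 2 → [7,8]=1
  size 3 → [5,7,8]=1  [6,7,8]=1
  size 4 → [4,5,7,8]=1  [5,6,7,8]=2
  size 5 → [3,4,5,7,8]=1  [4,5,6,7,8]=3
  size 6 → [2,3,4,5,7,8]=1  [3,4,5,6,7,8]=4
  size 7 → [1,2,3,4,5,7,8]=1  [2,3,4,5,6,7,8]=5
  first=0(h) contributes 6
  first=6(j) contributes 1
|[w]| = 7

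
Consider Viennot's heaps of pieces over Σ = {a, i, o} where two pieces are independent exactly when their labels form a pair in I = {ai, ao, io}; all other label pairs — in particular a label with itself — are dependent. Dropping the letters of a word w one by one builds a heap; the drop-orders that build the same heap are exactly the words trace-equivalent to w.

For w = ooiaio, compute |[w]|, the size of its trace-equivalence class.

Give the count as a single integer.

60

#0=o has no predecessor
#1=o depends on [0:o]
#2=i has no predecessor
#3=a has no predecessor
#4=i depends on [2:i]
#5=o depends on [1:o]
sources: [0:o, 2:i, 3:a]
N(rest) = Σ N(rest − s) over sources s of rest; N(one piece) = 1:
  size 1 → [3]=1  [4]=1  [5]=1
  size 2 → [1,5]=1  [2,4]=1  [3,4]=2  [3,5]=2  [4,5]=2
  size 3 → [0,1,5]=1  [1,3,5]=3  [1,4,5]=3  [2,3,4]=3  [2,4,5]=3  [3,4,5]=6
  size 4 → [0,1,3,5]=4  [0,1,4,5]=4  [1,2,4,5]=6  [1,3,4,5]=12  [2,3,4,5]=12
  first=0(o) contributes 30
  first=2(i) contributes 20
  first=3(a) contributes 10
|[w]| = 60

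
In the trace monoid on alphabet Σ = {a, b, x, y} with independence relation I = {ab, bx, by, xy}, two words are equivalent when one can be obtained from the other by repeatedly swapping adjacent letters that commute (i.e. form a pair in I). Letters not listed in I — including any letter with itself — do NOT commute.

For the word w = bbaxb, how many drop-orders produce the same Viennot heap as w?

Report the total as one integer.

10

drop 0:b onto floor
drop 1:b onto {0:b}
drop 2:a onto floor
drop 3:x onto {2:a}
drop 4:b onto {1:b}
ground layer = {0:b, 2:a}
drop-orders for the pieces not yet dropped (sum over which currently-grounded one goes next):
  1 to go: {3} 1  {4} 1
  2 to go: {1,4} 1  {2,3} 1  {3,4} 2
  3 to go: {0,1,4} 1  {1,3,4} 3  {2,3,4} 3
  if 0:b drops first: 6 orders
  if 2:a drops first: 4 orders
heap linearizations: 10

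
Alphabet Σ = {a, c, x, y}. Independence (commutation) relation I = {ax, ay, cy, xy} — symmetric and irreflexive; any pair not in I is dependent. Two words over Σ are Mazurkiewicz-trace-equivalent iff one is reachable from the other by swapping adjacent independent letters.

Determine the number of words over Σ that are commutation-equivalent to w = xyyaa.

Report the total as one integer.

drop 0:x onto floor
drop 1:y onto floor
drop 2:y onto {1:y}
drop 3:a onto floor
drop 4:a onto {3:a}
ground layer = {0:x, 1:y, 3:a}
drop-orders for the pieces not yet dropped (sum over which currently-grounded one goes next):
  1 to go: {0} 1  {2} 1  {4} 1
  2 to go: {0,2} 2  {0,4} 2  {1,2} 1  {2,4} 2  {3,4} 1
  3 to go: {0,1,2} 3  {0,2,4} 6  {0,3,4} 3  {1,2,4} 3  {2,3,4} 3
  if 0:x drops first: 6 orders
  if 1:y drops first: 12 orders
  if 3:a drops first: 12 orders
heap linearizations: 30

30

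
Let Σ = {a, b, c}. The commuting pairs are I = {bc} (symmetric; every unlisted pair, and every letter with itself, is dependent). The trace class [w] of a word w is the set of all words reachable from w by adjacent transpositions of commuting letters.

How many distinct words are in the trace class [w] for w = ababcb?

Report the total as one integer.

3

#0=a has no predecessor
#1=b depends on [0:a]
#2=a depends on [1:b]
#3=b depends on [2:a]
#4=c depends on [2:a]
#5=b depends on [3:b]
sources: [0:a]
N(rest) = Σ N(rest − s) over sources s of rest; N(one piece) = 1:
  size 1 → [4]=1  [5]=1
  size 2 → [3,5]=1  [4,5]=2
  size 3 → [3,4,5]=3
  size 4 → [2,3,4,5]=3
  first=0(a) contributes 3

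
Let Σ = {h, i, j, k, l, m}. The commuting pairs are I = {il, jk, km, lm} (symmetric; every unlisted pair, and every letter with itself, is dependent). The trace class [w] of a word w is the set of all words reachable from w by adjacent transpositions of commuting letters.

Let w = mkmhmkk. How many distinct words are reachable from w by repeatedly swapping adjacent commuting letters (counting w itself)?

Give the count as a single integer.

9

0(m) covers ∅
1(k) covers ∅
2(m) covers 0:m
3(h) covers 1:k, 2:m
4(m) covers 3:h
5(k) covers 3:h
6(k) covers 5:k
floor of heap: 0:m, 1:k
completions by unplaced set U, small U first (add the entries for U minus each lowest piece of U):
  |U|=1: {4}:1  {6}:1
  |U|=2: {4,6}:2  {5,6}:1
  |U|=3: {4,5,6}:3
  |U|=4: {3,4,5,6}:3
  |U|=5: {1,3,4,5,6}:3  {2,3,4,5,6}:3
  start at 0(m): 6
  start at 1(k): 3
sum over floor = 9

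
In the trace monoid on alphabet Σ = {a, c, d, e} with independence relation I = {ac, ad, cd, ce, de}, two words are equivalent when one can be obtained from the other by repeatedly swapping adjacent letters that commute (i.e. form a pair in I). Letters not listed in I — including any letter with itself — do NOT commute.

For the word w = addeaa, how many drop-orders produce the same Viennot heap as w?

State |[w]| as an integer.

#0=a has no predecessor
#1=d has no predecessor
#2=d depends on [1:d]
#3=e depends on [0:a]
#4=a depends on [3:e]
#5=a depends on [4:a]
sources: [0:a, 1:d]
N(rest) = Σ N(rest − s) over sources s of rest; N(one piece) = 1:
  size 1 → [2]=1  [5]=1
  size 2 → [1,2]=1  [2,5]=2  [4,5]=1
  size 3 → [1,2,5]=3  [2,4,5]=3  [3,4,5]=1
  size 4 → [0,3,4,5]=1  [1,2,4,5]=6  [2,3,4,5]=4
  first=0(a) contributes 10
  first=1(d) contributes 5
|[w]| = 15

15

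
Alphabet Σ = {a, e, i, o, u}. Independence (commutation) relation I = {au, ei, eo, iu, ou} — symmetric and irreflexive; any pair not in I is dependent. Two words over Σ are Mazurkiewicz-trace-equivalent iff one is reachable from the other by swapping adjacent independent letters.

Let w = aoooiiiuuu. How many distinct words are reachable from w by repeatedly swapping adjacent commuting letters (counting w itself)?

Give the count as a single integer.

120

drop 0:a onto floor
drop 1:o onto {0:a}
drop 2:o onto {1:o}
drop 3:o onto {2:o}
drop 4:i onto {3:o}
drop 5:i onto {4:i}
drop 6:i onto {5:i}
drop 7:u onto floor
drop 8:u onto {7:u}
drop 9:u onto {8:u}
ground layer = {0:a, 7:u}
drop-orders for the pieces not yet dropped (sum over which currently-grounded one goes next):
  1 to go: {6} 1  {9} 1
  2 to go: {5,6} 1  {6,9} 2  {8,9} 1
  3 to go: {4,5,6} 1  {5,6,9} 3  {6,8,9} 3  {7,8,9} 1
  4 to go: {3,4,5,6} 1  {4,5,6,9} 4  {5,6,8,9} 6  {6,7,8,9} 4
  5 to go: {2,3,4,5,6} 1  {3,4,5,6,9} 5  {4,5,6,8,9} 10  {5,6,7,8,9} 10
  6 to go: {1,2,3,4,5,6} 1  {2,3,4,5,6,9} 6  {3,4,5,6,8,9} 15  {4,5,6,7,8,9} 20
  7 to go: {0,1,2,3,4,5,6} 1  {1,2,3,4,5,6,9} 7  {2,3,4,5,6,8,9} 21  {3,4,5,6,7,8,9} 35
  8 to go: {0,1,2,3,4,5,6,9} 8  {1,2,3,4,5,6,8,9} 28  {2,3,4,5,6,7,8,9} 56
  if 0:a drops first: 84 orders
  if 7:u drops first: 36 orders
heap linearizations: 120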